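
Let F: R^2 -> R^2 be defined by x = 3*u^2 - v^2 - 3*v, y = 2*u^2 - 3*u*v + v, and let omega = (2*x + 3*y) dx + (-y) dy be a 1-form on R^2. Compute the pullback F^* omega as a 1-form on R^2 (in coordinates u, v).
F^* omega = (64*u^3 - 36*u^2*v - 21*u*v^2 - 22*u*v + 3*v^2) du + (6*u^3 - 33*u^2*v - 38*u^2 + 18*u*v^2 + 33*u*v + 4*v^3 + 12*v^2 + 8*v) dv

Using F^*(f dg) = (f ∘ F) d(g ∘ F), substitute each coordinate x_i by F_i(u, v) in f_i, and replace dx_i by d F_i = (∂F_i/∂u) du + (∂F_i/∂v) dv.
  For the x component: f_1(F) = 12*u^2 - 9*u*v - 2*v^2 - 3*v; d F_1 = (6*u) du + (-2*v - 3) dv
  For the y component: f_2(F) = -2*u^2 + 3*u*v - v; d F_2 = (4*u - 3*v) du + (1 - 3*u) dv
Combining and collecting du, dv coefficients:
  coeff of du: 64*u^3 - 36*u^2*v - 21*u*v^2 - 22*u*v + 3*v^2
  coeff of dv: 6*u^3 - 33*u^2*v - 38*u^2 + 18*u*v^2 + 33*u*v + 4*v^3 + 12*v^2 + 8*v
F^* omega = (64*u^3 - 36*u^2*v - 21*u*v^2 - 22*u*v + 3*v^2) du + (6*u^3 - 33*u^2*v - 38*u^2 + 18*u*v^2 + 33*u*v + 4*v^3 + 12*v^2 + 8*v) dv.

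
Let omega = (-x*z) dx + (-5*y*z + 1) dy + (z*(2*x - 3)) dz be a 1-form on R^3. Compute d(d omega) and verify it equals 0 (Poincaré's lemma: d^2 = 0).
d(d omega) = 0

Step 1: d omega = sum_{i<j} (∂f_j/∂x_i - ∂f_i/∂x_j) dx_i ∧ dx_j:
  coeff of dx ∧ dy: 0
  coeff of dx ∧ dz: x + 2*z
  coeff of dy ∧ dz: 5*y
Step 2: Apply d again to each 2-form coefficient. The only possible 3-form in R^3 is dx ∧ dy ∧ dz, with coefficient
  ∂(coeff of dy∧dz)/∂x - ∂(coeff of dx∧dz)/∂y + ∂(coeff of dx∧dy)/∂z
  = ∂/∂x (5*y) - ∂/∂y (x + 2*z) + ∂/∂z (0).
Each of these terms simplifies to sums of mixed partials that cancel in pairs. The result is 0 (by equality of mixed partials for smooth functions — Schwarz / Clairaut).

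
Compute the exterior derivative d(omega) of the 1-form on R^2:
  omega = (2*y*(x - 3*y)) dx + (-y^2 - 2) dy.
d(omega) = (-2*x + 12*y) dx ∧ dy

For a 1-form omega = sum_i f_i dx_i, the exterior derivative is
  d(omega) = sum_{i < j} (∂f_j/∂x_i - ∂f_i/∂x_j) dx_i ∧ dx_j.
  coefficient of dx ∧ dy: ∂f_2/∂x - ∂f_1/∂y = ∂(-y^2 - 2)/∂x - ∂(2*y*(x - 3*y))/∂y = -2*x + 12*y
Assembling: d(omega) = (-2*x + 12*y) dx ∧ dy.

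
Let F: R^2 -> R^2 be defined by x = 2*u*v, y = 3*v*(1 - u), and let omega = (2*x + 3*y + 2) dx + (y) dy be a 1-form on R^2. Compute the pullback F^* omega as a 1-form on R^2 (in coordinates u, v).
F^* omega = (v*(-u*v + 9*v + 4)) du + (-u^2*v + 4*u + 9*v) dv

Using F^*(f dg) = (f ∘ F) d(g ∘ F), substitute each coordinate x_i by F_i(u, v) in f_i, and replace dx_i by d F_i = (∂F_i/∂u) du + (∂F_i/∂v) dv.
  For the x component: f_1(F) = -5*u*v + 9*v + 2; d F_1 = (2*v) du + (2*u) dv
  For the y component: f_2(F) = 3*v*(1 - u); d F_2 = (-3*v) du + (3 - 3*u) dv
Combining and collecting du, dv coefficients:
  coeff of du: v*(-u*v + 9*v + 4)
  coeff of dv: -u^2*v + 4*u + 9*v
F^* omega = (v*(-u*v + 9*v + 4)) du + (-u^2*v + 4*u + 9*v) dv.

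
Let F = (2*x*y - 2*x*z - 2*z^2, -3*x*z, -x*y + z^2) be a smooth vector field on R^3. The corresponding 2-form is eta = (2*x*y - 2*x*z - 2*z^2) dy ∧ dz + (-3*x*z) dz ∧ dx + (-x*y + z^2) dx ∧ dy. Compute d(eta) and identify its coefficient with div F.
d(eta) = (2*y) dx ∧ dy ∧ dz; div F = 2*y

For a 2-form in R^3 of the form above, applying d gives a 3-form with coefficient ∂P/∂x + ∂Q/∂y + ∂R/∂z:
  ∂P/∂x = 2*y - 2*z
  ∂Q/∂y = 0
  ∂R/∂z = 2*z
Sum = 2*y, which is exactly div F.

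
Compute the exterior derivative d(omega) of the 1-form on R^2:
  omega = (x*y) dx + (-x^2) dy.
d(omega) = (-3*x) dx ∧ dy

For a 1-form omega = sum_i f_i dx_i, the exterior derivative is
  d(omega) = sum_{i < j} (∂f_j/∂x_i - ∂f_i/∂x_j) dx_i ∧ dx_j.
  coefficient of dx ∧ dy: ∂f_2/∂x - ∂f_1/∂y = ∂(-x^2)/∂x - ∂(x*y)/∂y = -3*x
Assembling: d(omega) = (-3*x) dx ∧ dy.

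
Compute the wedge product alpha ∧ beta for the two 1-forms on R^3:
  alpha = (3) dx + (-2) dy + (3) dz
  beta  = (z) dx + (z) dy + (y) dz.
alpha ∧ beta = (5*z) dx ∧ dy + (3*y - 3*z) dx ∧ dz + (-2*y - 3*z) dy ∧ dz

Distribute the wedge, using dx_i ∧ dx_j = -dx_j ∧ dx_i and dx_i ∧ dx_i = 0. For each pair (i, j) with i < j, the coefficient of dx_i ∧ dx_j in alpha ∧ beta is (alpha_i * beta_j - alpha_j * beta_i). Collecting: alpha ∧ beta = (5*z) dx ∧ dy + (3*y - 3*z) dx ∧ dz + (-2*y - 3*z) dy ∧ dz.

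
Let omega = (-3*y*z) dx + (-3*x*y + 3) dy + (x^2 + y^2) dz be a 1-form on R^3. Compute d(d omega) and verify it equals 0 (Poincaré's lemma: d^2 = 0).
d(d omega) = 0

Step 1: d omega = sum_{i<j} (∂f_j/∂x_i - ∂f_i/∂x_j) dx_i ∧ dx_j:
  coeff of dx ∧ dy: -3*y + 3*z
  coeff of dx ∧ dz: 2*x + 3*y
  coeff of dy ∧ dz: 2*y
Step 2: Apply d again to each 2-form coefficient. The only possible 3-form in R^3 is dx ∧ dy ∧ dz, with coefficient
  ∂(coeff of dy∧dz)/∂x - ∂(coeff of dx∧dz)/∂y + ∂(coeff of dx∧dy)/∂z
  = ∂/∂x (2*y) - ∂/∂y (2*x + 3*y) + ∂/∂z (-3*y + 3*z).
Each of these terms simplifies to sums of mixed partials that cancel in pairs. The result is 0 (by equality of mixed partials for smooth functions — Schwarz / Clairaut).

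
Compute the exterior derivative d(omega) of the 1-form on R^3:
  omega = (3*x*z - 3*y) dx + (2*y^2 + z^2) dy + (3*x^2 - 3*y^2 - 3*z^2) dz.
d(omega) = (3) dx ∧ dy + (3*x) dx ∧ dz + (-6*y - 2*z) dy ∧ dz

For a 1-form omega = sum_i f_i dx_i, the exterior derivative is
  d(omega) = sum_{i < j} (∂f_j/∂x_i - ∂f_i/∂x_j) dx_i ∧ dx_j.
  coefficient of dx ∧ dy: ∂f_2/∂x - ∂f_1/∂y = ∂(2*y^2 + z^2)/∂x - ∂(3*x*z - 3*y)/∂y = 3
  coefficient of dx ∧ dz: ∂f_3/∂x - ∂f_1/∂z = ∂(3*x^2 - 3*y^2 - 3*z^2)/∂x - ∂(3*x*z - 3*y)/∂z = 3*x
  coefficient of dy ∧ dz: ∂f_3/∂y - ∂f_2/∂z = ∂(3*x^2 - 3*y^2 - 3*z^2)/∂y - ∂(2*y^2 + z^2)/∂z = -6*y - 2*z
Assembling: d(omega) = (3) dx ∧ dy + (3*x) dx ∧ dz + (-6*y - 2*z) dy ∧ dz.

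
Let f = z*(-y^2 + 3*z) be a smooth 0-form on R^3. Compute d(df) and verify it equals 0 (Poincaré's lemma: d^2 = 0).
d(df) = 0

Step 1: df = sum_i (∂f/∂x_i) dx_i = (0) dx + (-2*y*z) dy + (-y^2 + 6*z) dz.
Step 2: Apply d again. Using the 1-form formula, the coefficient of dx ∧ dy in d(df) is ∂^2 f/∂x ∂y - ∂^2 f/∂y ∂x = (0) - (0) = 0 (equality of mixed partials for smooth f).
Similarly for dx ∧ dz and dy ∧ dz — all coefficients vanish. So d(df) = 0.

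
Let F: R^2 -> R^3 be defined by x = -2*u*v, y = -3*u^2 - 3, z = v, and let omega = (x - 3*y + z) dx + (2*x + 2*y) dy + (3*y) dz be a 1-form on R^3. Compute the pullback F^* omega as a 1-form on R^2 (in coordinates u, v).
F^* omega = (36*u^3 + 6*u^2*v + 4*u*v^2 + 36*u - 2*v^2 - 18*v) du + (-18*u^3 + 4*u^2*v - 9*u^2 - 2*u*v - 18*u - 9) dv

Using F^*(f dg) = (f ∘ F) d(g ∘ F), substitute each coordinate x_i by F_i(u, v) in f_i, and replace dx_i by d F_i = (∂F_i/∂u) du + (∂F_i/∂v) dv.
  For the x component: f_1(F) = 9*u^2 - 2*u*v + v + 9; d F_1 = (-2*v) du + (-2*u) dv
  For the y component: f_2(F) = -6*u^2 - 4*u*v - 6; d F_2 = (-6*u) du + (0) dv
  For the z component: f_3(F) = -9*u^2 - 9; d F_3 = (0) du + (1) dv
Combining and collecting du, dv coefficients:
  coeff of du: 36*u^3 + 6*u^2*v + 4*u*v^2 + 36*u - 2*v^2 - 18*v
  coeff of dv: -18*u^3 + 4*u^2*v - 9*u^2 - 2*u*v - 18*u - 9
F^* omega = (36*u^3 + 6*u^2*v + 4*u*v^2 + 36*u - 2*v^2 - 18*v) du + (-18*u^3 + 4*u^2*v - 9*u^2 - 2*u*v - 18*u - 9) dv.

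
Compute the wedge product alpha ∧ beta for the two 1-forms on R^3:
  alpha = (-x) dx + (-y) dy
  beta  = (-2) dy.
alpha ∧ beta = (2*x) dx ∧ dy

Distribute the wedge, using dx_i ∧ dx_j = -dx_j ∧ dx_i and dx_i ∧ dx_i = 0. For each pair (i, j) with i < j, the coefficient of dx_i ∧ dx_j in alpha ∧ beta is (alpha_i * beta_j - alpha_j * beta_i). Collecting: alpha ∧ beta = (2*x) dx ∧ dy.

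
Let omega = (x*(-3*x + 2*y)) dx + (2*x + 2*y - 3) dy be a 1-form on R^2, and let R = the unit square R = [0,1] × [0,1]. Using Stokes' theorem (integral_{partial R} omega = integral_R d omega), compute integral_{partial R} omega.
integral_(partial R) omega = 1

Stokes: integral_partial_R omega = integral_R d omega with d omega = (∂Q/∂x - ∂P/∂y) dx ∧ dy.
  ∂Q/∂x = 2
  ∂P/∂y = 2*x
  integrand = ∂Q/∂x - ∂P/∂y = 2 - 2*x.
Integrating over R: integral_0^1 integral_0^1 (2 - 2*x) dx dy = 1.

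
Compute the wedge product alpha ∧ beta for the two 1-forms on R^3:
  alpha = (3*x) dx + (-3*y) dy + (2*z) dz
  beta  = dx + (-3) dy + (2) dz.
alpha ∧ beta = (-9*x + 3*y) dx ∧ dy + (6*x - 2*z) dx ∧ dz + (-6*y + 6*z) dy ∧ dz

Distribute the wedge, using dx_i ∧ dx_j = -dx_j ∧ dx_i and dx_i ∧ dx_i = 0. For each pair (i, j) with i < j, the coefficient of dx_i ∧ dx_j in alpha ∧ beta is (alpha_i * beta_j - alpha_j * beta_i). Collecting: alpha ∧ beta = (-9*x + 3*y) dx ∧ dy + (6*x - 2*z) dx ∧ dz + (-6*y + 6*z) dy ∧ dz.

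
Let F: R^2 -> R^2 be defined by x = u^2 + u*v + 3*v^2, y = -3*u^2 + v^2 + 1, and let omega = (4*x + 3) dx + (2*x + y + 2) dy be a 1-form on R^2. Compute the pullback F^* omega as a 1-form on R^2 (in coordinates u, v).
F^* omega = (14*u^3 - 14*u*v^2 - 12*u + 12*v^3 + 3*v) du + (4*u^3 + 26*u^2*v + 40*u*v^2 + 3*u + 86*v^3 + 24*v) dv

Using F^*(f dg) = (f ∘ F) d(g ∘ F), substitute each coordinate x_i by F_i(u, v) in f_i, and replace dx_i by d F_i = (∂F_i/∂u) du + (∂F_i/∂v) dv.
  For the x component: f_1(F) = 4*u^2 + 4*u*v + 12*v^2 + 3; d F_1 = (2*u + v) du + (u + 6*v) dv
  For the y component: f_2(F) = -u^2 + 2*u*v + 7*v^2 + 3; d F_2 = (-6*u) du + (2*v) dv
Combining and collecting du, dv coefficients:
  coeff of du: 14*u^3 - 14*u*v^2 - 12*u + 12*v^3 + 3*v
  coeff of dv: 4*u^3 + 26*u^2*v + 40*u*v^2 + 3*u + 86*v^3 + 24*v
F^* omega = (14*u^3 - 14*u*v^2 - 12*u + 12*v^3 + 3*v) du + (4*u^3 + 26*u^2*v + 40*u*v^2 + 3*u + 86*v^3 + 24*v) dv.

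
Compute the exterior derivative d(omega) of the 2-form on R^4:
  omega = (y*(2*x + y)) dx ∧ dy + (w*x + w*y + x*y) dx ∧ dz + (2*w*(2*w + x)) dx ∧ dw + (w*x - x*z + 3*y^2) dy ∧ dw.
d(omega) = (-w - x) dx ∧ dy ∧ dz + (x + y) dx ∧ dz ∧ dw + (w - z) dx ∧ dy ∧ dw + (x) dy ∧ dz ∧ dw

For a 2-form omega = sum_{i<j} g_{ij} dx_i ∧ dx_j, the exterior derivative is
  d(omega) = sum_{i<j} d(g_{ij}) ∧ dx_i ∧ dx_j = sum_{i<j, k} (∂g_{ij}/∂x_k) dx_k ∧ dx_i ∧ dx_j.
Expand each term, using dx_k ∧ dx_i ∧ dx_j = sgn(permutation) dx_{(a)} ∧ dx_{(b)} ∧ dx_{(c)} with (a < b < c) sorted:
  d(w*x + w*y + x*y) includes (∂/∂y)(w*x + w*y + x*y) dy = (w + x) dy, which multiplied by dx ∧ dz gives (-w - x) dx ∧ dy ∧ dz
  d(w*x + w*y + x*y) includes (∂/∂w)(w*x + w*y + x*y) dw = (x + y) dw, which multiplied by dx ∧ dz gives (x + y) dx ∧ dz ∧ dw
  d(w*x - x*z + 3*y^2) includes (∂/∂x)(w*x - x*z + 3*y^2) dx = (w - z) dx, which multiplied by dy ∧ dw gives (w - z) dx ∧ dy ∧ dw
  d(w*x - x*z + 3*y^2) includes (∂/∂z)(w*x - x*z + 3*y^2) dz = (-x) dz, which multiplied by dy ∧ dw gives (x) dy ∧ dz ∧ dw
Collecting like 3-forms: d(omega) = (-w - x) dx ∧ dy ∧ dz + (x + y) dx ∧ dz ∧ dw + (w - z) dx ∧ dy ∧ dw + (x) dy ∧ dz ∧ dw.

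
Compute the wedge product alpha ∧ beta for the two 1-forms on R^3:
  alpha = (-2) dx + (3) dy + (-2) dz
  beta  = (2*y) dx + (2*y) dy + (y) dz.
alpha ∧ beta = (-10*y) dx ∧ dy + (2*y) dx ∧ dz + (7*y) dy ∧ dz

Distribute the wedge, using dx_i ∧ dx_j = -dx_j ∧ dx_i and dx_i ∧ dx_i = 0. For each pair (i, j) with i < j, the coefficient of dx_i ∧ dx_j in alpha ∧ beta is (alpha_i * beta_j - alpha_j * beta_i). Collecting: alpha ∧ beta = (-10*y) dx ∧ dy + (2*y) dx ∧ dz + (7*y) dy ∧ dz.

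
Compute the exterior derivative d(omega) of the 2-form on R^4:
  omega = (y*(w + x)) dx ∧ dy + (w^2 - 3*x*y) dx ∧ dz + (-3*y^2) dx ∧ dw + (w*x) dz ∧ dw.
d(omega) = (7*y) dx ∧ dy ∧ dw + (3*x) dx ∧ dy ∧ dz + (3*w) dx ∧ dz ∧ dw

For a 2-form omega = sum_{i<j} g_{ij} dx_i ∧ dx_j, the exterior derivative is
  d(omega) = sum_{i<j} d(g_{ij}) ∧ dx_i ∧ dx_j = sum_{i<j, k} (∂g_{ij}/∂x_k) dx_k ∧ dx_i ∧ dx_j.
Expand each term, using dx_k ∧ dx_i ∧ dx_j = sgn(permutation) dx_{(a)} ∧ dx_{(b)} ∧ dx_{(c)} with (a < b < c) sorted:
  d(y*(w + x)) includes (∂/∂w)(y*(w + x)) dw = (y) dw, which multiplied by dx ∧ dy gives (y) dx ∧ dy ∧ dw
  d(w^2 - 3*x*y) includes (∂/∂y)(w^2 - 3*x*y) dy = (-3*x) dy, which multiplied by dx ∧ dz gives (3*x) dx ∧ dy ∧ dz
  d(w^2 - 3*x*y) includes (∂/∂w)(w^2 - 3*x*y) dw = (2*w) dw, which multiplied by dx ∧ dz gives (2*w) dx ∧ dz ∧ dw
  d(-3*y^2) includes (∂/∂y)(-3*y^2) dy = (-6*y) dy, which multiplied by dx ∧ dw gives (6*y) dx ∧ dy ∧ dw
  d(w*x) includes (∂/∂x)(w*x) dx = (w) dx, which multiplied by dz ∧ dw gives (w) dx ∧ dz ∧ dw
Collecting like 3-forms: d(omega) = (7*y) dx ∧ dy ∧ dw + (3*x) dx ∧ dy ∧ dz + (3*w) dx ∧ dz ∧ dw.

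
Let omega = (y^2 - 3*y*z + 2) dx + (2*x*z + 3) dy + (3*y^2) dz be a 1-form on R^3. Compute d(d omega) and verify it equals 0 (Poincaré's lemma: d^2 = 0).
d(d omega) = 0

Step 1: d omega = sum_{i<j} (∂f_j/∂x_i - ∂f_i/∂x_j) dx_i ∧ dx_j:
  coeff of dx ∧ dy: -2*y + 5*z
  coeff of dx ∧ dz: 3*y
  coeff of dy ∧ dz: -2*x + 6*y
Step 2: Apply d again to each 2-form coefficient. The only possible 3-form in R^3 is dx ∧ dy ∧ dz, with coefficient
  ∂(coeff of dy∧dz)/∂x - ∂(coeff of dx∧dz)/∂y + ∂(coeff of dx∧dy)/∂z
  = ∂/∂x (-2*x + 6*y) - ∂/∂y (3*y) + ∂/∂z (-2*y + 5*z).
Each of these terms simplifies to sums of mixed partials that cancel in pairs. The result is 0 (by equality of mixed partials for smooth functions — Schwarz / Clairaut).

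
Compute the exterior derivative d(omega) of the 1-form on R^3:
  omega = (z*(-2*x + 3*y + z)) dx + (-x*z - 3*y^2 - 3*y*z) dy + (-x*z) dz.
d(omega) = (-4*z) dx ∧ dy + (2*x - 3*y - 3*z) dx ∧ dz + (x + 3*y) dy ∧ dz

For a 1-form omega = sum_i f_i dx_i, the exterior derivative is
  d(omega) = sum_{i < j} (∂f_j/∂x_i - ∂f_i/∂x_j) dx_i ∧ dx_j.
  coefficient of dx ∧ dy: ∂f_2/∂x - ∂f_1/∂y = ∂(-x*z - 3*y^2 - 3*y*z)/∂x - ∂(z*(-2*x + 3*y + z))/∂y = -4*z
  coefficient of dx ∧ dz: ∂f_3/∂x - ∂f_1/∂z = ∂(-x*z)/∂x - ∂(z*(-2*x + 3*y + z))/∂z = 2*x - 3*y - 3*z
  coefficient of dy ∧ dz: ∂f_3/∂y - ∂f_2/∂z = ∂(-x*z)/∂y - ∂(-x*z - 3*y^2 - 3*y*z)/∂z = x + 3*y
Assembling: d(omega) = (-4*z) dx ∧ dy + (2*x - 3*y - 3*z) dx ∧ dz + (x + 3*y) dy ∧ dz.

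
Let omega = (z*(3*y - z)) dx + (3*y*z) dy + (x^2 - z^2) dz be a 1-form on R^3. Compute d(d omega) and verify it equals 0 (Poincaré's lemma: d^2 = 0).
d(d omega) = 0

Step 1: d omega = sum_{i<j} (∂f_j/∂x_i - ∂f_i/∂x_j) dx_i ∧ dx_j:
  coeff of dx ∧ dy: -3*z
  coeff of dx ∧ dz: 2*x - 3*y + 2*z
  coeff of dy ∧ dz: -3*y
Step 2: Apply d again to each 2-form coefficient. The only possible 3-form in R^3 is dx ∧ dy ∧ dz, with coefficient
  ∂(coeff of dy∧dz)/∂x - ∂(coeff of dx∧dz)/∂y + ∂(coeff of dx∧dy)/∂z
  = ∂/∂x (-3*y) - ∂/∂y (2*x - 3*y + 2*z) + ∂/∂z (-3*z).
Each of these terms simplifies to sums of mixed partials that cancel in pairs. The result is 0 (by equality of mixed partials for smooth functions — Schwarz / Clairaut).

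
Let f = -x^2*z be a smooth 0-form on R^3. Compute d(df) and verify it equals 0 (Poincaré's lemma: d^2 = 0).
d(df) = 0

Step 1: df = sum_i (∂f/∂x_i) dx_i = (-2*x*z) dx + (0) dy + (-x^2) dz.
Step 2: Apply d again. Using the 1-form formula, the coefficient of dx ∧ dy in d(df) is ∂^2 f/∂x ∂y - ∂^2 f/∂y ∂x = (0) - (0) = 0 (equality of mixed partials for smooth f).
Similarly for dx ∧ dz and dy ∧ dz — all coefficients vanish. So d(df) = 0.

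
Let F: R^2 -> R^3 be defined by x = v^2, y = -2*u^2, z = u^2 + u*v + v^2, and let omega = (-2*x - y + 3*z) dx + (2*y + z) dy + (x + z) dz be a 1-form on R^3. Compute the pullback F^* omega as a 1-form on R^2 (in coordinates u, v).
F^* omega = (14*u^3 - u^2*v + u*v^2 + 2*v^3) du + (u^3 + 13*u^2*v + 10*u*v^2 + 6*v^3) dv

Using F^*(f dg) = (f ∘ F) d(g ∘ F), substitute each coordinate x_i by F_i(u, v) in f_i, and replace dx_i by d F_i = (∂F_i/∂u) du + (∂F_i/∂v) dv.
  For the x component: f_1(F) = 5*u^2 + 3*u*v + v^2; d F_1 = (0) du + (2*v) dv
  For the y component: f_2(F) = -3*u^2 + u*v + v^2; d F_2 = (-4*u) du + (0) dv
  For the z component: f_3(F) = u^2 + u*v + 2*v^2; d F_3 = (2*u + v) du + (u + 2*v) dv
Combining and collecting du, dv coefficients:
  coeff of du: 14*u^3 - u^2*v + u*v^2 + 2*v^3
  coeff of dv: u^3 + 13*u^2*v + 10*u*v^2 + 6*v^3
F^* omega = (14*u^3 - u^2*v + u*v^2 + 2*v^3) du + (u^3 + 13*u^2*v + 10*u*v^2 + 6*v^3) dv.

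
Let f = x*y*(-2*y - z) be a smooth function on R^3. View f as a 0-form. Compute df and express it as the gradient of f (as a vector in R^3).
df = (y*(-2*y - z)) dx + (x*(-4*y - z)) dy + (-x*y) dz; grad f = (y*(-2*y - z), x*(-4*y - z), -x*y)

For a 0-form f, d f = (∂f/∂x) dx + (∂f/∂y) dy + (∂f/∂z) dz. The components of the vector representation are exactly the entries of grad f in Cartesian coordinates:
  ∂f/∂x = y*(-2*y - z)
  ∂f/∂y = x*(-4*y - z)
  ∂f/∂z = -x*y.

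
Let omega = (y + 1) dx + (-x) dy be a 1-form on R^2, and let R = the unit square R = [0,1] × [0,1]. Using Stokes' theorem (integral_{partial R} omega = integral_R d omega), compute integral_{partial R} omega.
integral_(partial R) omega = -2

Stokes: integral_partial_R omega = integral_R d omega with d omega = (∂Q/∂x - ∂P/∂y) dx ∧ dy.
  ∂Q/∂x = -1
  ∂P/∂y = 1
  integrand = ∂Q/∂x - ∂P/∂y = -2.
Integrating over R: integral_0^1 integral_0^1 (-2) dx dy = -2.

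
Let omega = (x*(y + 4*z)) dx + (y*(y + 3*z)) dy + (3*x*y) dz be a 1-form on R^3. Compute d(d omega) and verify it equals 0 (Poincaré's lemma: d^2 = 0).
d(d omega) = 0

Step 1: d omega = sum_{i<j} (∂f_j/∂x_i - ∂f_i/∂x_j) dx_i ∧ dx_j:
  coeff of dx ∧ dy: -x
  coeff of dx ∧ dz: -4*x + 3*y
  coeff of dy ∧ dz: 3*x - 3*y
Step 2: Apply d again to each 2-form coefficient. The only possible 3-form in R^3 is dx ∧ dy ∧ dz, with coefficient
  ∂(coeff of dy∧dz)/∂x - ∂(coeff of dx∧dz)/∂y + ∂(coeff of dx∧dy)/∂z
  = ∂/∂x (3*x - 3*y) - ∂/∂y (-4*x + 3*y) + ∂/∂z (-x).
Each of these terms simplifies to sums of mixed partials that cancel in pairs. The result is 0 (by equality of mixed partials for smooth functions — Schwarz / Clairaut).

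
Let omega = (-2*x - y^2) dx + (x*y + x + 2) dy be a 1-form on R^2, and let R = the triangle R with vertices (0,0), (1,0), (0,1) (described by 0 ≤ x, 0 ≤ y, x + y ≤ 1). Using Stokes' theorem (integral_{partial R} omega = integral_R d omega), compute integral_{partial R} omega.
integral_(partial R) omega = 1

Stokes: integral_partial_R omega = integral_R d omega with d omega = (∂Q/∂x - ∂P/∂y) dx ∧ dy.
  ∂Q/∂x = y + 1
  ∂P/∂y = -2*y
  integrand = ∂Q/∂x - ∂P/∂y = 3*y + 1.
Integrating over R: integral_0^1 integral_0^{1-x} (3*y + 1) dy dx = 1.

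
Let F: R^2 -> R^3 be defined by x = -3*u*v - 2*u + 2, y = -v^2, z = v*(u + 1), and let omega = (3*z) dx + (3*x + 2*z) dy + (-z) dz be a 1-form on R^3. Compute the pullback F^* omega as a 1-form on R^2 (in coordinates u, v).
F^* omega = (2*v*(-5*u*v - 3*u - 5*v - 3)) du + (v*(-10*u^2 + 14*u*v + u - 4*v - 13)) dv

Using F^*(f dg) = (f ∘ F) d(g ∘ F), substitute each coordinate x_i by F_i(u, v) in f_i, and replace dx_i by d F_i = (∂F_i/∂u) du + (∂F_i/∂v) dv.
  For the x component: f_1(F) = 3*v*(u + 1); d F_1 = (-3*v - 2) du + (-3*u) dv
  For the y component: f_2(F) = -7*u*v - 6*u + 2*v + 6; d F_2 = (0) du + (-2*v) dv
  For the z component: f_3(F) = v*(-u - 1); d F_3 = (v) du + (u + 1) dv
Combining and collecting du, dv coefficients:
  coeff of du: 2*v*(-5*u*v - 3*u - 5*v - 3)
  coeff of dv: v*(-10*u^2 + 14*u*v + u - 4*v - 13)
F^* omega = (2*v*(-5*u*v - 3*u - 5*v - 3)) du + (v*(-10*u^2 + 14*u*v + u - 4*v - 13)) dv.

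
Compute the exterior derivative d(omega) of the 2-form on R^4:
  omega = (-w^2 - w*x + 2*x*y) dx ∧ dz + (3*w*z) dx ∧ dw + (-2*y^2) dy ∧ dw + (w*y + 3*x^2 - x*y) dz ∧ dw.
d(omega) = (-2*x) dx ∧ dy ∧ dz + (-5*w + 5*x - y) dx ∧ dz ∧ dw + (w - x) dy ∧ dz ∧ dw

For a 2-form omega = sum_{i<j} g_{ij} dx_i ∧ dx_j, the exterior derivative is
  d(omega) = sum_{i<j} d(g_{ij}) ∧ dx_i ∧ dx_j = sum_{i<j, k} (∂g_{ij}/∂x_k) dx_k ∧ dx_i ∧ dx_j.
Expand each term, using dx_k ∧ dx_i ∧ dx_j = sgn(permutation) dx_{(a)} ∧ dx_{(b)} ∧ dx_{(c)} with (a < b < c) sorted:
  d(-w^2 - w*x + 2*x*y) includes (∂/∂y)(-w^2 - w*x + 2*x*y) dy = (2*x) dy, which multiplied by dx ∧ dz gives (-2*x) dx ∧ dy ∧ dz
  d(-w^2 - w*x + 2*x*y) includes (∂/∂w)(-w^2 - w*x + 2*x*y) dw = (-2*w - x) dw, which multiplied by dx ∧ dz gives (-2*w - x) dx ∧ dz ∧ dw
  d(3*w*z) includes (∂/∂z)(3*w*z) dz = (3*w) dz, which multiplied by dx ∧ dw gives (-3*w) dx ∧ dz ∧ dw
  d(w*y + 3*x^2 - x*y) includes (∂/∂x)(w*y + 3*x^2 - x*y) dx = (6*x - y) dx, which multiplied by dz ∧ dw gives (6*x - y) dx ∧ dz ∧ dw
  d(w*y + 3*x^2 - x*y) includes (∂/∂y)(w*y + 3*x^2 - x*y) dy = (w - x) dy, which multiplied by dz ∧ dw gives (w - x) dy ∧ dz ∧ dw
Collecting like 3-forms: d(omega) = (-2*x) dx ∧ dy ∧ dz + (-5*w + 5*x - y) dx ∧ dz ∧ dw + (w - x) dy ∧ dz ∧ dw.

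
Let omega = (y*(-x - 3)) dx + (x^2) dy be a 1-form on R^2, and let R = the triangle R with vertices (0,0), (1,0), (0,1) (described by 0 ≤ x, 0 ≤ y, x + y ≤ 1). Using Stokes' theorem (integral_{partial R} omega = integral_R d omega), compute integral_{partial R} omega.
integral_(partial R) omega = 2

Stokes: integral_partial_R omega = integral_R d omega with d omega = (∂Q/∂x - ∂P/∂y) dx ∧ dy.
  ∂Q/∂x = 2*x
  ∂P/∂y = -x - 3
  integrand = ∂Q/∂x - ∂P/∂y = 3*x + 3.
Integrating over R: integral_0^1 integral_0^{1-x} (3*x + 3) dy dx = 2.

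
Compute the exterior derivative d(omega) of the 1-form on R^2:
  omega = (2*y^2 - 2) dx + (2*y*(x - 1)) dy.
d(omega) = (-2*y) dx ∧ dy

For a 1-form omega = sum_i f_i dx_i, the exterior derivative is
  d(omega) = sum_{i < j} (∂f_j/∂x_i - ∂f_i/∂x_j) dx_i ∧ dx_j.
  coefficient of dx ∧ dy: ∂f_2/∂x - ∂f_1/∂y = ∂(2*y*(x - 1))/∂x - ∂(2*y^2 - 2)/∂y = -2*y
Assembling: d(omega) = (-2*y) dx ∧ dy.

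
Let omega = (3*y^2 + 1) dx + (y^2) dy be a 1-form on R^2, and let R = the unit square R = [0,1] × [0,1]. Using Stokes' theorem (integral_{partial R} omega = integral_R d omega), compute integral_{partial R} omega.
integral_(partial R) omega = -3

Stokes: integral_partial_R omega = integral_R d omega with d omega = (∂Q/∂x - ∂P/∂y) dx ∧ dy.
  ∂Q/∂x = 0
  ∂P/∂y = 6*y
  integrand = ∂Q/∂x - ∂P/∂y = -6*y.
Integrating over R: integral_0^1 integral_0^1 (-6*y) dx dy = -3.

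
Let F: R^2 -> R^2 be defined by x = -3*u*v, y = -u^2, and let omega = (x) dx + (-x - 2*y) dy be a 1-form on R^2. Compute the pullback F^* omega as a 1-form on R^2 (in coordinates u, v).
F^* omega = (u*(-4*u^2 - 6*u*v + 9*v^2)) du + (9*u^2*v) dv

Using F^*(f dg) = (f ∘ F) d(g ∘ F), substitute each coordinate x_i by F_i(u, v) in f_i, and replace dx_i by d F_i = (∂F_i/∂u) du + (∂F_i/∂v) dv.
  For the x component: f_1(F) = -3*u*v; d F_1 = (-3*v) du + (-3*u) dv
  For the y component: f_2(F) = u*(2*u + 3*v); d F_2 = (-2*u) du + (0) dv
Combining and collecting du, dv coefficients:
  coeff of du: u*(-4*u^2 - 6*u*v + 9*v^2)
  coeff of dv: 9*u^2*v
F^* omega = (u*(-4*u^2 - 6*u*v + 9*v^2)) du + (9*u^2*v) dv.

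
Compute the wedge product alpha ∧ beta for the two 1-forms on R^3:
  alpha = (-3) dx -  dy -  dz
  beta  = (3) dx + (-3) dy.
alpha ∧ beta = (12) dx ∧ dy + (3) dx ∧ dz + (-3) dy ∧ dz

Distribute the wedge, using dx_i ∧ dx_j = -dx_j ∧ dx_i and dx_i ∧ dx_i = 0. For each pair (i, j) with i < j, the coefficient of dx_i ∧ dx_j in alpha ∧ beta is (alpha_i * beta_j - alpha_j * beta_i). Collecting: alpha ∧ beta = (12) dx ∧ dy + (3) dx ∧ dz + (-3) dy ∧ dz.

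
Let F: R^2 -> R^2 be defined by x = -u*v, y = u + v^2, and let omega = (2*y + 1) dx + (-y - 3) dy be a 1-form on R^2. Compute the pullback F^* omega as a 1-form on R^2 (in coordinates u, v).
F^* omega = (-2*u*v - u - 2*v^3 - v^2 - v - 3) du + (-2*u^2 - 2*u*v^2 - 2*u*v - u - 2*v^3 - 6*v) dv

Using F^*(f dg) = (f ∘ F) d(g ∘ F), substitute each coordinate x_i by F_i(u, v) in f_i, and replace dx_i by d F_i = (∂F_i/∂u) du + (∂F_i/∂v) dv.
  For the x component: f_1(F) = 2*u + 2*v^2 + 1; d F_1 = (-v) du + (-u) dv
  For the y component: f_2(F) = -u - v^2 - 3; d F_2 = (1) du + (2*v) dv
Combining and collecting du, dv coefficients:
  coeff of du: -2*u*v - u - 2*v^3 - v^2 - v - 3
  coeff of dv: -2*u^2 - 2*u*v^2 - 2*u*v - u - 2*v^3 - 6*v
F^* omega = (-2*u*v - u - 2*v^3 - v^2 - v - 3) du + (-2*u^2 - 2*u*v^2 - 2*u*v - u - 2*v^3 - 6*v) dv.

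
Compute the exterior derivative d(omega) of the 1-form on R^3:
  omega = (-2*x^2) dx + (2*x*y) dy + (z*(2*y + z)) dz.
d(omega) = (2*y) dx ∧ dy + (2*z) dy ∧ dz

For a 1-form omega = sum_i f_i dx_i, the exterior derivative is
  d(omega) = sum_{i < j} (∂f_j/∂x_i - ∂f_i/∂x_j) dx_i ∧ dx_j.
  coefficient of dx ∧ dy: ∂f_2/∂x - ∂f_1/∂y = ∂(2*x*y)/∂x - ∂(-2*x^2)/∂y = 2*y
  coefficient of dy ∧ dz: ∂f_3/∂y - ∂f_2/∂z = ∂(z*(2*y + z))/∂y - ∂(2*x*y)/∂z = 2*z
Assembling: d(omega) = (2*y) dx ∧ dy + (2*z) dy ∧ dz.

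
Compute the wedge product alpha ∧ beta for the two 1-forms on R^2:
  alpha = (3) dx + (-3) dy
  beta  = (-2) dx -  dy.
alpha ∧ beta = (-9) dx ∧ dy

Distribute the wedge, using dx_i ∧ dx_j = -dx_j ∧ dx_i and dx_i ∧ dx_i = 0. For each pair (i, j) with i < j, the coefficient of dx_i ∧ dx_j in alpha ∧ beta is (alpha_i * beta_j - alpha_j * beta_i). Collecting: alpha ∧ beta = (-9) dx ∧ dy.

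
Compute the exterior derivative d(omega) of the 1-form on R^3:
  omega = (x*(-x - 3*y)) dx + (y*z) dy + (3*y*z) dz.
d(omega) = (3*x) dx ∧ dy + (-y + 3*z) dy ∧ dz

For a 1-form omega = sum_i f_i dx_i, the exterior derivative is
  d(omega) = sum_{i < j} (∂f_j/∂x_i - ∂f_i/∂x_j) dx_i ∧ dx_j.
  coefficient of dx ∧ dy: ∂f_2/∂x - ∂f_1/∂y = ∂(y*z)/∂x - ∂(x*(-x - 3*y))/∂y = 3*x
  coefficient of dy ∧ dz: ∂f_3/∂y - ∂f_2/∂z = ∂(3*y*z)/∂y - ∂(y*z)/∂z = -y + 3*z
Assembling: d(omega) = (3*x) dx ∧ dy + (-y + 3*z) dy ∧ dz.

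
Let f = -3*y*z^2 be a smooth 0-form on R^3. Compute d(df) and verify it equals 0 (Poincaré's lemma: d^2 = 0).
d(df) = 0

Step 1: df = sum_i (∂f/∂x_i) dx_i = (0) dx + (-3*z^2) dy + (-6*y*z) dz.
Step 2: Apply d again. Using the 1-form formula, the coefficient of dx ∧ dy in d(df) is ∂^2 f/∂x ∂y - ∂^2 f/∂y ∂x = (0) - (0) = 0 (equality of mixed partials for smooth f).
Similarly for dx ∧ dz and dy ∧ dz — all coefficients vanish. So d(df) = 0.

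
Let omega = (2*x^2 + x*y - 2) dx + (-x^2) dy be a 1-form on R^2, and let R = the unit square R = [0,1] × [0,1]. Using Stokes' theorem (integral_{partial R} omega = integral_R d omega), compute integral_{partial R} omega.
integral_(partial R) omega = -3/2

Stokes: integral_partial_R omega = integral_R d omega with d omega = (∂Q/∂x - ∂P/∂y) dx ∧ dy.
  ∂Q/∂x = -2*x
  ∂P/∂y = x
  integrand = ∂Q/∂x - ∂P/∂y = -3*x.
Integrating over R: integral_0^1 integral_0^1 (-3*x) dx dy = -3/2.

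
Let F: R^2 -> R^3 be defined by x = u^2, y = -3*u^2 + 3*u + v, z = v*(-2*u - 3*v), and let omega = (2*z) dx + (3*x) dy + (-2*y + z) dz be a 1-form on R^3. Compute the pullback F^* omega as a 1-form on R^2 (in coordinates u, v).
F^* omega = (-18*u^3 - 20*u^2*v + 9*u^2 - 8*u*v^2 + 12*u*v + 6*v^3 + 4*v^2) du + (-12*u^3 - 32*u^2*v + 15*u^2 + 18*u*v^2 + 40*u*v + 18*v^3 + 12*v^2) dv

Using F^*(f dg) = (f ∘ F) d(g ∘ F), substitute each coordinate x_i by F_i(u, v) in f_i, and replace dx_i by d F_i = (∂F_i/∂u) du + (∂F_i/∂v) dv.
  For the x component: f_1(F) = 2*v*(-2*u - 3*v); d F_1 = (2*u) du + (0) dv
  For the y component: f_2(F) = 3*u^2; d F_2 = (3 - 6*u) du + (1) dv
  For the z component: f_3(F) = 6*u^2 - 2*u*v - 6*u - 3*v^2 - 2*v; d F_3 = (-2*v) du + (-2*u - 6*v) dv
Combining and collecting du, dv coefficients:
  coeff of du: -18*u^3 - 20*u^2*v + 9*u^2 - 8*u*v^2 + 12*u*v + 6*v^3 + 4*v^2
  coeff of dv: -12*u^3 - 32*u^2*v + 15*u^2 + 18*u*v^2 + 40*u*v + 18*v^3 + 12*v^2
F^* omega = (-18*u^3 - 20*u^2*v + 9*u^2 - 8*u*v^2 + 12*u*v + 6*v^3 + 4*v^2) du + (-12*u^3 - 32*u^2*v + 15*u^2 + 18*u*v^2 + 40*u*v + 18*v^3 + 12*v^2) dv.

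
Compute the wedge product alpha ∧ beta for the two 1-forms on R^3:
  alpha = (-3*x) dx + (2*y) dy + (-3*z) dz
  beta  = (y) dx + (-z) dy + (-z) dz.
alpha ∧ beta = (3*x*z - 2*y^2) dx ∧ dy + (3*z*(x + y)) dx ∧ dz + (-z*(2*y + 3*z)) dy ∧ dz

Distribute the wedge, using dx_i ∧ dx_j = -dx_j ∧ dx_i and dx_i ∧ dx_i = 0. For each pair (i, j) with i < j, the coefficient of dx_i ∧ dx_j in alpha ∧ beta is (alpha_i * beta_j - alpha_j * beta_i). Collecting: alpha ∧ beta = (3*x*z - 2*y^2) dx ∧ dy + (3*z*(x + y)) dx ∧ dz + (-z*(2*y + 3*z)) dy ∧ dz.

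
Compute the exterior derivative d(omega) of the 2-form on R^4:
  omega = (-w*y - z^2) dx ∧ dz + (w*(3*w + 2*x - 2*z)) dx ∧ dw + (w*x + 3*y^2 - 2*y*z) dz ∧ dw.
d(omega) = (w) dx ∧ dy ∧ dz + (3*w - y) dx ∧ dz ∧ dw + (6*y - 2*z) dy ∧ dz ∧ dw

For a 2-form omega = sum_{i<j} g_{ij} dx_i ∧ dx_j, the exterior derivative is
  d(omega) = sum_{i<j} d(g_{ij}) ∧ dx_i ∧ dx_j = sum_{i<j, k} (∂g_{ij}/∂x_k) dx_k ∧ dx_i ∧ dx_j.
Expand each term, using dx_k ∧ dx_i ∧ dx_j = sgn(permutation) dx_{(a)} ∧ dx_{(b)} ∧ dx_{(c)} with (a < b < c) sorted:
  d(-w*y - z^2) includes (∂/∂y)(-w*y - z^2) dy = (-w) dy, which multiplied by dx ∧ dz gives (w) dx ∧ dy ∧ dz
  d(-w*y - z^2) includes (∂/∂w)(-w*y - z^2) dw = (-y) dw, which multiplied by dx ∧ dz gives (-y) dx ∧ dz ∧ dw
  d(w*(3*w + 2*x - 2*z)) includes (∂/∂z)(w*(3*w + 2*x - 2*z)) dz = (-2*w) dz, which multiplied by dx ∧ dw gives (2*w) dx ∧ dz ∧ dw
  d(w*x + 3*y^2 - 2*y*z) includes (∂/∂x)(w*x + 3*y^2 - 2*y*z) dx = (w) dx, which multiplied by dz ∧ dw gives (w) dx ∧ dz ∧ dw
  d(w*x + 3*y^2 - 2*y*z) includes (∂/∂y)(w*x + 3*y^2 - 2*y*z) dy = (6*y - 2*z) dy, which multiplied by dz ∧ dw gives (6*y - 2*z) dy ∧ dz ∧ dw
Collecting like 3-forms: d(omega) = (w) dx ∧ dy ∧ dz + (3*w - y) dx ∧ dz ∧ dw + (6*y - 2*z) dy ∧ dz ∧ dw.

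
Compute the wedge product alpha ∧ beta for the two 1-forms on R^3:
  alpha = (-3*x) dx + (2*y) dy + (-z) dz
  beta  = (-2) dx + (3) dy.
alpha ∧ beta = (-9*x + 4*y) dx ∧ dy + (-2*z) dx ∧ dz + (3*z) dy ∧ dz

Distribute the wedge, using dx_i ∧ dx_j = -dx_j ∧ dx_i and dx_i ∧ dx_i = 0. For each pair (i, j) with i < j, the coefficient of dx_i ∧ dx_j in alpha ∧ beta is (alpha_i * beta_j - alpha_j * beta_i). Collecting: alpha ∧ beta = (-9*x + 4*y) dx ∧ dy + (-2*z) dx ∧ dz + (3*z) dy ∧ dz.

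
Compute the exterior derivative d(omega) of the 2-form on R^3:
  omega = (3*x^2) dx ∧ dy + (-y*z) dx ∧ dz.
d(omega) = (z) dx ∧ dy ∧ dz

For a 2-form omega = sum_{i<j} g_{ij} dx_i ∧ dx_j, the exterior derivative is
  d(omega) = sum_{i<j} d(g_{ij}) ∧ dx_i ∧ dx_j = sum_{i<j, k} (∂g_{ij}/∂x_k) dx_k ∧ dx_i ∧ dx_j.
Expand each term, using dx_k ∧ dx_i ∧ dx_j = sgn(permutation) dx_{(a)} ∧ dx_{(b)} ∧ dx_{(c)} with (a < b < c) sorted:
  d(-y*z) includes (∂/∂y)(-y*z) dy = (-z) dy, which multiplied by dx ∧ dz gives (z) dx ∧ dy ∧ dz
Collecting like 3-forms: d(omega) = (z) dx ∧ dy ∧ dz.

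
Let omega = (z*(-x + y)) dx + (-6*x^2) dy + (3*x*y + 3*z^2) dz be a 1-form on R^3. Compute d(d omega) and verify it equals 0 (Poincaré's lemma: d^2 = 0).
d(d omega) = 0

Step 1: d omega = sum_{i<j} (∂f_j/∂x_i - ∂f_i/∂x_j) dx_i ∧ dx_j:
  coeff of dx ∧ dy: -12*x - z
  coeff of dx ∧ dz: x + 2*y
  coeff of dy ∧ dz: 3*x
Step 2: Apply d again to each 2-form coefficient. The only possible 3-form in R^3 is dx ∧ dy ∧ dz, with coefficient
  ∂(coeff of dy∧dz)/∂x - ∂(coeff of dx∧dz)/∂y + ∂(coeff of dx∧dy)/∂z
  = ∂/∂x (3*x) - ∂/∂y (x + 2*y) + ∂/∂z (-12*x - z).
Each of these terms simplifies to sums of mixed partials that cancel in pairs. The result is 0 (by equality of mixed partials for smooth functions — Schwarz / Clairaut).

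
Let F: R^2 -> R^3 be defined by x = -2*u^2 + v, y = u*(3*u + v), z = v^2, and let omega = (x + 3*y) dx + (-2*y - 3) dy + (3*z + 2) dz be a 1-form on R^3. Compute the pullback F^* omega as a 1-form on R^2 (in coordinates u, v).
F^* omega = (-64*u^3 - 30*u^2*v - 2*u*v^2 - 4*u*v - 18*u - 3*v) du + (-6*u^3 - 2*u^2*v + 7*u^2 + 3*u*v - 3*u + 6*v^3 + 5*v) dv

Using F^*(f dg) = (f ∘ F) d(g ∘ F), substitute each coordinate x_i by F_i(u, v) in f_i, and replace dx_i by d F_i = (∂F_i/∂u) du + (∂F_i/∂v) dv.
  For the x component: f_1(F) = 7*u^2 + 3*u*v + v; d F_1 = (-4*u) du + (1) dv
  For the y component: f_2(F) = -6*u^2 - 2*u*v - 3; d F_2 = (6*u + v) du + (u) dv
  For the z component: f_3(F) = 3*v^2 + 2; d F_3 = (0) du + (2*v) dv
Combining and collecting du, dv coefficients:
  coeff of du: -64*u^3 - 30*u^2*v - 2*u*v^2 - 4*u*v - 18*u - 3*v
  coeff of dv: -6*u^3 - 2*u^2*v + 7*u^2 + 3*u*v - 3*u + 6*v^3 + 5*v
F^* omega = (-64*u^3 - 30*u^2*v - 2*u*v^2 - 4*u*v - 18*u - 3*v) du + (-6*u^3 - 2*u^2*v + 7*u^2 + 3*u*v - 3*u + 6*v^3 + 5*v) dv.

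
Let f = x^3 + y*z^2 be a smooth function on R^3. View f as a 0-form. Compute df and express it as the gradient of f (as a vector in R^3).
df = (3*x^2) dx + (z^2) dy + (2*y*z) dz; grad f = (3*x^2, z^2, 2*y*z)

For a 0-form f, d f = (∂f/∂x) dx + (∂f/∂y) dy + (∂f/∂z) dz. The components of the vector representation are exactly the entries of grad f in Cartesian coordinates:
  ∂f/∂x = 3*x^2
  ∂f/∂y = z^2
  ∂f/∂z = 2*y*z.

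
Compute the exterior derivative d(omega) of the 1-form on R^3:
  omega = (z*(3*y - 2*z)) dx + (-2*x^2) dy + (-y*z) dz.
d(omega) = (-4*x - 3*z) dx ∧ dy + (-3*y + 4*z) dx ∧ dz + (-z) dy ∧ dz

For a 1-form omega = sum_i f_i dx_i, the exterior derivative is
  d(omega) = sum_{i < j} (∂f_j/∂x_i - ∂f_i/∂x_j) dx_i ∧ dx_j.
  coefficient of dx ∧ dy: ∂f_2/∂x - ∂f_1/∂y = ∂(-2*x^2)/∂x - ∂(z*(3*y - 2*z))/∂y = -4*x - 3*z
  coefficient of dx ∧ dz: ∂f_3/∂x - ∂f_1/∂z = ∂(-y*z)/∂x - ∂(z*(3*y - 2*z))/∂z = -3*y + 4*z
  coefficient of dy ∧ dz: ∂f_3/∂y - ∂f_2/∂z = ∂(-y*z)/∂y - ∂(-2*x^2)/∂z = -z
Assembling: d(omega) = (-4*x - 3*z) dx ∧ dy + (-3*y + 4*z) dx ∧ dz + (-z) dy ∧ dz.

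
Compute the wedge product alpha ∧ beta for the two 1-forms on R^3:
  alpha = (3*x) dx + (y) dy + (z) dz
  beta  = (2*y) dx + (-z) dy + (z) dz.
alpha ∧ beta = (-3*x*z - 2*y^2) dx ∧ dy + (z*(3*x - 2*y)) dx ∧ dz + (z*(y + z)) dy ∧ dz

Distribute the wedge, using dx_i ∧ dx_j = -dx_j ∧ dx_i and dx_i ∧ dx_i = 0. For each pair (i, j) with i < j, the coefficient of dx_i ∧ dx_j in alpha ∧ beta is (alpha_i * beta_j - alpha_j * beta_i). Collecting: alpha ∧ beta = (-3*x*z - 2*y^2) dx ∧ dy + (z*(3*x - 2*y)) dx ∧ dz + (z*(y + z)) dy ∧ dz.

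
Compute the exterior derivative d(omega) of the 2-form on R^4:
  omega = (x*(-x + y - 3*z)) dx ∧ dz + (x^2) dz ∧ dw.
d(omega) = (-x) dx ∧ dy ∧ dz + (2*x) dx ∧ dz ∧ dw

For a 2-form omega = sum_{i<j} g_{ij} dx_i ∧ dx_j, the exterior derivative is
  d(omega) = sum_{i<j} d(g_{ij}) ∧ dx_i ∧ dx_j = sum_{i<j, k} (∂g_{ij}/∂x_k) dx_k ∧ dx_i ∧ dx_j.
Expand each term, using dx_k ∧ dx_i ∧ dx_j = sgn(permutation) dx_{(a)} ∧ dx_{(b)} ∧ dx_{(c)} with (a < b < c) sorted:
  d(x*(-x + y - 3*z)) includes (∂/∂y)(x*(-x + y - 3*z)) dy = (x) dy, which multiplied by dx ∧ dz gives (-x) dx ∧ dy ∧ dz
  d(x^2) includes (∂/∂x)(x^2) dx = (2*x) dx, which multiplied by dz ∧ dw gives (2*x) dx ∧ dz ∧ dw
Collecting like 3-forms: d(omega) = (-x) dx ∧ dy ∧ dz + (2*x) dx ∧ dz ∧ dw.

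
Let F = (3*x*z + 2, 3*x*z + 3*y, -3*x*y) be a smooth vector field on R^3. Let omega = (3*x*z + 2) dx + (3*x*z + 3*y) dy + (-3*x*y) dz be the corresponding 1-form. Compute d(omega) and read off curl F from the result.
d(omega) = (-6*x) dy ∧ dz + (3*x + 3*y) dz ∧ dx + (3*z) dx ∧ dy; curl F = (-6*x, 3*x + 3*y, 3*z)

d omega = sum_{i<j} (∂f_j/∂x_i - ∂f_i/∂x_j) dx_i ∧ dx_j. Under the identification (dy ∧ dz, dz ∧ dx, dx ∧ dy) ↔ (e_x, e_y, e_z), the coefficients are exactly the components of curl F. Compute:
  ∂R/∂y - ∂Q/∂z = (-3*x) - (3*x) = -6*x
  ∂P/∂z - ∂R/∂x = (3*x) - (-3*y) = 3*x + 3*y
  ∂Q/∂x - ∂P/∂y = (3*z) - (0) = 3*z.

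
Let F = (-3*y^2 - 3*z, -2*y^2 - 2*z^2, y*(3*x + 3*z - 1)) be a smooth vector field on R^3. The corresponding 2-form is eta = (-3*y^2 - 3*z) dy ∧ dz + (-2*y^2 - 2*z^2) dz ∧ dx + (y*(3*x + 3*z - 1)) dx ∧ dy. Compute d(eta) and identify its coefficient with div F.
d(eta) = (-y) dx ∧ dy ∧ dz; div F = -y

For a 2-form in R^3 of the form above, applying d gives a 3-form with coefficient ∂P/∂x + ∂Q/∂y + ∂R/∂z:
  ∂P/∂x = 0
  ∂Q/∂y = -4*y
  ∂R/∂z = 3*y
Sum = -y, which is exactly div F.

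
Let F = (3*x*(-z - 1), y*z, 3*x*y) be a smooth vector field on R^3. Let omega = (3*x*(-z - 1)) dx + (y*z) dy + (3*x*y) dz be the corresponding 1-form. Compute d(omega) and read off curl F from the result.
d(omega) = (3*x - y) dy ∧ dz + (-3*x - 3*y) dz ∧ dx + (0) dx ∧ dy; curl F = (3*x - y, -3*x - 3*y, 0)

d omega = sum_{i<j} (∂f_j/∂x_i - ∂f_i/∂x_j) dx_i ∧ dx_j. Under the identification (dy ∧ dz, dz ∧ dx, dx ∧ dy) ↔ (e_x, e_y, e_z), the coefficients are exactly the components of curl F. Compute:
  ∂R/∂y - ∂Q/∂z = (3*x) - (y) = 3*x - y
  ∂P/∂z - ∂R/∂x = (-3*x) - (3*y) = -3*x - 3*y
  ∂Q/∂x - ∂P/∂y = (0) - (0) = 0.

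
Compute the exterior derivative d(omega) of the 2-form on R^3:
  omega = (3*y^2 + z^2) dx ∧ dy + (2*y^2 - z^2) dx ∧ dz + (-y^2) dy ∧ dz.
d(omega) = (-4*y + 2*z) dx ∧ dy ∧ dz

For a 2-form omega = sum_{i<j} g_{ij} dx_i ∧ dx_j, the exterior derivative is
  d(omega) = sum_{i<j} d(g_{ij}) ∧ dx_i ∧ dx_j = sum_{i<j, k} (∂g_{ij}/∂x_k) dx_k ∧ dx_i ∧ dx_j.
Expand each term, using dx_k ∧ dx_i ∧ dx_j = sgn(permutation) dx_{(a)} ∧ dx_{(b)} ∧ dx_{(c)} with (a < b < c) sorted:
  d(3*y^2 + z^2) includes (∂/∂z)(3*y^2 + z^2) dz = (2*z) dz, which multiplied by dx ∧ dy gives (2*z) dx ∧ dy ∧ dz
  d(2*y^2 - z^2) includes (∂/∂y)(2*y^2 - z^2) dy = (4*y) dy, which multiplied by dx ∧ dz gives (-4*y) dx ∧ dy ∧ dz
Collecting like 3-forms: d(omega) = (-4*y + 2*z) dx ∧ dy ∧ dz.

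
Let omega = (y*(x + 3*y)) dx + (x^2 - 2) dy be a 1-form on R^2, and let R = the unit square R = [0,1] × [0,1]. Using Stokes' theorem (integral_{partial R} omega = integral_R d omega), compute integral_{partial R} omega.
integral_(partial R) omega = -5/2

Stokes: integral_partial_R omega = integral_R d omega with d omega = (∂Q/∂x - ∂P/∂y) dx ∧ dy.
  ∂Q/∂x = 2*x
  ∂P/∂y = x + 6*y
  integrand = ∂Q/∂x - ∂P/∂y = x - 6*y.
Integrating over R: integral_0^1 integral_0^1 (x - 6*y) dx dy = -5/2.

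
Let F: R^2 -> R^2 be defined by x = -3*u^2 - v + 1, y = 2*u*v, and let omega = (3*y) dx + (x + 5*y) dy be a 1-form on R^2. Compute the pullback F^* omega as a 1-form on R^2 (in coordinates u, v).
F^* omega = (2*v*(-21*u^2 + 10*u*v - v + 1)) du + (2*u*(-3*u^2 + 10*u*v - 4*v + 1)) dv

Using F^*(f dg) = (f ∘ F) d(g ∘ F), substitute each coordinate x_i by F_i(u, v) in f_i, and replace dx_i by d F_i = (∂F_i/∂u) du + (∂F_i/∂v) dv.
  For the x component: f_1(F) = 6*u*v; d F_1 = (-6*u) du + (-1) dv
  For the y component: f_2(F) = -3*u^2 + 10*u*v - v + 1; d F_2 = (2*v) du + (2*u) dv
Combining and collecting du, dv coefficients:
  coeff of du: 2*v*(-21*u^2 + 10*u*v - v + 1)
  coeff of dv: 2*u*(-3*u^2 + 10*u*v - 4*v + 1)
F^* omega = (2*v*(-21*u^2 + 10*u*v - v + 1)) du + (2*u*(-3*u^2 + 10*u*v - 4*v + 1)) dv.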